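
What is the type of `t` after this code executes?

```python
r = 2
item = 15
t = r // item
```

int // int returns int (2 // 15 = 0)

int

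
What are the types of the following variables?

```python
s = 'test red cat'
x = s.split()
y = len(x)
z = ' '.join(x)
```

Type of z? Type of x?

str.join() returns str; str.split() returns list

str, list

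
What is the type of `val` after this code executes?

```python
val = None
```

None has type NoneType

NoneType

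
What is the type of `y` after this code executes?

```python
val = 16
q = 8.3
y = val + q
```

int + float returns float (16 + 8.3 = 24.3)

float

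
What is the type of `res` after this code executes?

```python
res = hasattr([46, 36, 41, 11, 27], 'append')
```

hasattr() returns bool

bool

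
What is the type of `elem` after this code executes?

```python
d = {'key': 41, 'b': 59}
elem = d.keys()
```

.keys() returns a dict_keys view object

dict_keys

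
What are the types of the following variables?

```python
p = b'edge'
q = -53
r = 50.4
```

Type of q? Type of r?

q is int; r is float

int, float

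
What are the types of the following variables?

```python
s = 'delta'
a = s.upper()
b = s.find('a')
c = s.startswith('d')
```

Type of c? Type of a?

str.startswith() returns bool; str.upper() returns str

bool, str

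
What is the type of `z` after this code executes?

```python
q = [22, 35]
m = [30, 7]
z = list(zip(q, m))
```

list(zip(...)) returns a list of tuples

list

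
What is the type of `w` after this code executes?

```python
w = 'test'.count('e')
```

str.count() returns int

int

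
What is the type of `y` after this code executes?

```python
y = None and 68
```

'and' returns first falsy value (None)

NoneType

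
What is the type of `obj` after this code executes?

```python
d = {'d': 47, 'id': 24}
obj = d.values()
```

.values() returns a dict_values view object

dict_values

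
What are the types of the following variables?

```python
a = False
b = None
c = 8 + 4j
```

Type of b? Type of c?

b is NoneType; c is complex

NoneType, complex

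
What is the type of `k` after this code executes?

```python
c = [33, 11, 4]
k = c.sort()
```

list.sort() returns None (sorts in place)

NoneType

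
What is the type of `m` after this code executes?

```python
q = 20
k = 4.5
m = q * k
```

int * float returns float (20 * 4.5 = 90.0)

float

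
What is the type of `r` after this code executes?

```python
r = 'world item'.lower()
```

str.lower() returns str

str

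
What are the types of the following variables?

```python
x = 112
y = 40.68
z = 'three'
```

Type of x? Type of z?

x is int; z is str

int, str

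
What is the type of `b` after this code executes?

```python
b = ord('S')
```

ord() returns int (Unicode code point)

int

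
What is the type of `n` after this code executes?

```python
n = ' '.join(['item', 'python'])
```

str.join() returns str

str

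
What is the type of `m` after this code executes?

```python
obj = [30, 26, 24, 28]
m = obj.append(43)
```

list.append() returns None (mutates in place)

NoneType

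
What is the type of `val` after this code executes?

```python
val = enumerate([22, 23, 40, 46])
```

enumerate() returns an enumerate iterator object

enumerate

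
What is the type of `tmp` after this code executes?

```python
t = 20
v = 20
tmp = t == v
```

Equality comparison returns bool

bool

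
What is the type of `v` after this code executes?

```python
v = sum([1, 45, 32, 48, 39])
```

sum() of ints returns int

int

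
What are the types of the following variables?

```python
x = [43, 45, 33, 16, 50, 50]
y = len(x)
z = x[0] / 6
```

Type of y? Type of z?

len() returns int; int / int returns float

int, float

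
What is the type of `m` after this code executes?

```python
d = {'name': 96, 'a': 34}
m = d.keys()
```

.keys() returns a dict_keys view object

dict_keys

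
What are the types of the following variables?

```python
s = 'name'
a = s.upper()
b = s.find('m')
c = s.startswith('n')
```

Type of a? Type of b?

str.upper() returns str; str.find() returns int

str, int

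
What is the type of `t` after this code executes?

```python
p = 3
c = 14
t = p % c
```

int % int returns int (3 % 14 = 3)

int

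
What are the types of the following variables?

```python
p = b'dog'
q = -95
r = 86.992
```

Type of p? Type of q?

p is bytes; q is int

bytes, int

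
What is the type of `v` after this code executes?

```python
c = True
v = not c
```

'not' always returns bool

bool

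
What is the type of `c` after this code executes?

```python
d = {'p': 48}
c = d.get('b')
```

dict.get() returns None when key 'b' is not found and no default given

NoneType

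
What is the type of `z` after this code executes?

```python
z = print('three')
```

print() returns None

NoneType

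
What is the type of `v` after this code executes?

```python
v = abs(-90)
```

abs() of int returns int

int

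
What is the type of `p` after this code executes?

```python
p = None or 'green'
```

'or' with None returns the other value ('green', str)

str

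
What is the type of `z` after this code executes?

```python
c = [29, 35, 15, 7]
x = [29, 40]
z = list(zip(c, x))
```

list(zip(...)) returns a list of tuples

list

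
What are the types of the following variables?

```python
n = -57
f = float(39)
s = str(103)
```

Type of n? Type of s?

n is int; s is str

int, str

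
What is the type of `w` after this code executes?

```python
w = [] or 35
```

'or' returns first truthy value (35, which is int)

int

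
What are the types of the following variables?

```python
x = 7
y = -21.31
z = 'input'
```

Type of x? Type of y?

x is int; y is float

int, float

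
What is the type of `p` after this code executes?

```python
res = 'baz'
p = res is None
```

'is' comparison returns bool

bool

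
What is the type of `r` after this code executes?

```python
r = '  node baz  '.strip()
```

str.strip() returns str

str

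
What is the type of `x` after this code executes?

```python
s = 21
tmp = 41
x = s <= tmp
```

Comparison operators return bool

bool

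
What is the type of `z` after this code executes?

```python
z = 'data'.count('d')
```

str.count() returns int

int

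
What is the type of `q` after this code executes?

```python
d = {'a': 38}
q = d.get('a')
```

dict.get() returns the value (int) when key is found

int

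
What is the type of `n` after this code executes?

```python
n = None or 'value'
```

'or' with None returns the other value ('value', str)

str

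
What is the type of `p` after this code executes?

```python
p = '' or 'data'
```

'or' returns first truthy value ('data', which is str)

str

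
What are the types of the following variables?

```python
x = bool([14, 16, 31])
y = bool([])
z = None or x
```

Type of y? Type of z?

bool() returns bool; None or <bool> returns the bool

bool, bool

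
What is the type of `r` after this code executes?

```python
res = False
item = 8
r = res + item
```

bool + int returns int (False is 0, so 0 + 8 = 8)

int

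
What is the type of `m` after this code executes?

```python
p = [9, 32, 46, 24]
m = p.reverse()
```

list.reverse() returns None

NoneType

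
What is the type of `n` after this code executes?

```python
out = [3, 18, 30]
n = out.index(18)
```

list.index() returns int

int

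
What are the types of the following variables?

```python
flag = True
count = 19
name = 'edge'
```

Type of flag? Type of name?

flag is bool; name is str

bool, str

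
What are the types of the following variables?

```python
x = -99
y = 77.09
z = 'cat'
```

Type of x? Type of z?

x is int; z is str

int, str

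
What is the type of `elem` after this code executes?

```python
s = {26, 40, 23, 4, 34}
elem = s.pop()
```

Popping from a set of ints returns int

int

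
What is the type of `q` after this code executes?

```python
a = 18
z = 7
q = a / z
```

int / int always returns float in Python 3 (18 / 7 = 2.57143)

float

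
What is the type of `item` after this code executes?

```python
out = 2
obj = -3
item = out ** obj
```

int ** negative int returns float

float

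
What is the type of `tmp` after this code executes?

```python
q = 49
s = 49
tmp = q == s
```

Equality comparison returns bool

bool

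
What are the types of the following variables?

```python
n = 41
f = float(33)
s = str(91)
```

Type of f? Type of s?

f is float; s is str

float, str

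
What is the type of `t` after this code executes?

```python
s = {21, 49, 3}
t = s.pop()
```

Popping from a set of ints returns int

int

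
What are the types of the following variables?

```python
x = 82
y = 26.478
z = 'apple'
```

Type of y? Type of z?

y is float; z is str

float, str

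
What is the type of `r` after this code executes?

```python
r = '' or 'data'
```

'or' returns first truthy value ('data', which is str)

str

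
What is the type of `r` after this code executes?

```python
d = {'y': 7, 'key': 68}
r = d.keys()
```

.keys() returns a dict_keys view object

dict_keys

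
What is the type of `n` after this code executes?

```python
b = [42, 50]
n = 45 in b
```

'in' operator returns bool

bool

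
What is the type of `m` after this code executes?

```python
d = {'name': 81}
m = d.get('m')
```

dict.get() returns None when key 'm' is not found and no default given

NoneType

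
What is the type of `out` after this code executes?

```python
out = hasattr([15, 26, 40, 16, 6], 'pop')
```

hasattr() returns bool

bool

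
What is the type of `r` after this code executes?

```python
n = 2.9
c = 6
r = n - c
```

float - int returns float (2.9 - 6 = -3.1)

float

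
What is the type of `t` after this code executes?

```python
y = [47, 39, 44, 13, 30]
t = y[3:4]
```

Slicing a list always returns a list

list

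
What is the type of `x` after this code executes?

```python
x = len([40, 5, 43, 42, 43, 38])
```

len() always returns int

int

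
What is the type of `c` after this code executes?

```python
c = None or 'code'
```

'or' with None returns the other value ('code', str)

str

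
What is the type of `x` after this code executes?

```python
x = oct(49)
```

oct() returns str representation

str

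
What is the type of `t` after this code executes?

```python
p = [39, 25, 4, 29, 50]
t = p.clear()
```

list.clear() returns None

NoneType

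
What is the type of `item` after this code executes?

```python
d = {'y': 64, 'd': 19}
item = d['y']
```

Accessing dict[str, int] with key 'y' returns int value 64

int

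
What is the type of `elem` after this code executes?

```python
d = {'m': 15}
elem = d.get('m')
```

dict.get() returns the value (int) when key is found

int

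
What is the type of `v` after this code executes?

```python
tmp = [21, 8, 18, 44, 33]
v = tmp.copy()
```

list.copy() returns list

list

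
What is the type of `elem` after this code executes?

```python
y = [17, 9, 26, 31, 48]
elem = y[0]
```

Indexing a list of ints returns int (y[0] = 17)

int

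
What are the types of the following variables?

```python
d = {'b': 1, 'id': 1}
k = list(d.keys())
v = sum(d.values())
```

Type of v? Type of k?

sum of int values returns int; list(...) returns list

int, list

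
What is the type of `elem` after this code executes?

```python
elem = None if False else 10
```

Ternary: condition is False, else branch (10) taken → int

int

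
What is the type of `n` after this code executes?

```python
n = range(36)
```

range() returns a range object

range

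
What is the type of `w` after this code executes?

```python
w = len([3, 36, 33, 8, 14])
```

len() always returns int

int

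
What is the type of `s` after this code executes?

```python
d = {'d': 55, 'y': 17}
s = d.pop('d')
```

dict.pop() returns the value (int)

int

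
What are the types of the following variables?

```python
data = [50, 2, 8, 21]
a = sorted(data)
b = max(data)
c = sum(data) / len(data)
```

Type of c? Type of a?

int / int returns float; sorted() returns list

float, list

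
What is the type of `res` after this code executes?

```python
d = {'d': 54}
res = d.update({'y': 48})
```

dict.update() returns None

NoneType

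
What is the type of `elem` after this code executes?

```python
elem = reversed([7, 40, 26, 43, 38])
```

reversed() on a list returns a list_reverseiterator

list_reverseiterator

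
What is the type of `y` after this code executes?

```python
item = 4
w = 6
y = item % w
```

int % int returns int (4 % 6 = 4)

int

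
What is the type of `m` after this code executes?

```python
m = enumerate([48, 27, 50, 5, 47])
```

enumerate() returns an enumerate iterator object

enumerate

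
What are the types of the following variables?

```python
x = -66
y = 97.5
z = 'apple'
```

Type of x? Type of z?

x is int; z is str

int, str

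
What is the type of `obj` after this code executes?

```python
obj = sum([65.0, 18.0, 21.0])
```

sum() of floats returns float

float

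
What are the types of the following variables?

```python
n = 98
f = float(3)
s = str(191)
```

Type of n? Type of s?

n is int; s is str

int, str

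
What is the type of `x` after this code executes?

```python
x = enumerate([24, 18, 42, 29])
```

enumerate() returns an enumerate iterator object

enumerate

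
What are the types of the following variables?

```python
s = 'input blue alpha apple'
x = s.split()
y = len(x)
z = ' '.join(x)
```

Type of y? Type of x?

len() returns int; str.split() returns list

int, list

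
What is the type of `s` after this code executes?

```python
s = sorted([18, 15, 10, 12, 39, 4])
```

sorted() always returns list

list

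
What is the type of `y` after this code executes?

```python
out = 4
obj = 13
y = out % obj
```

int % int returns int (4 % 13 = 4)

int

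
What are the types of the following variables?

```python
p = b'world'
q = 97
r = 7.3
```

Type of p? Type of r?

p is bytes; r is float

bytes, float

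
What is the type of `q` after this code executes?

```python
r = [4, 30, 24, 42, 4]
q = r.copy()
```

list.copy() returns list

list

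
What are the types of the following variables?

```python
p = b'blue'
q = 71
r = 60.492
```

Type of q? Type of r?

q is int; r is float

int, float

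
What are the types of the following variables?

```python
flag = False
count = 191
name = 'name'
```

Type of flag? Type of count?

flag is bool; count is int

bool, int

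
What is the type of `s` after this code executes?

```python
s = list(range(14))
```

list(range(...)) returns list

list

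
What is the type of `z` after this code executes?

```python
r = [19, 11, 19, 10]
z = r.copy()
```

list.copy() returns list

list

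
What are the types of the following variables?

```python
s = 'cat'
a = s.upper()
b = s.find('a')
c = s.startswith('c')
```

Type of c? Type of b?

str.startswith() returns bool; str.find() returns int

bool, int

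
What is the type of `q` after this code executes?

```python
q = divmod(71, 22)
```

divmod() returns a tuple (quotient, remainder)

tuple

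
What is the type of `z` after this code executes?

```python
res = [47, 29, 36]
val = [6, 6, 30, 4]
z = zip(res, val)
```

zip() returns a zip iterator object

zip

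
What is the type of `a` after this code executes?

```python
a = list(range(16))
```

list(range(...)) returns list

list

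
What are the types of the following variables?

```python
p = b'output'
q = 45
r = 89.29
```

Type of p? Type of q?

p is bytes; q is int

bytes, int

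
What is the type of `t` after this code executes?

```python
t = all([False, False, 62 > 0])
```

all() returns bool

bool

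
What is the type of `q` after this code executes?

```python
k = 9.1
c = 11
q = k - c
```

float - int returns float (9.1 - 11 = -1.9)

float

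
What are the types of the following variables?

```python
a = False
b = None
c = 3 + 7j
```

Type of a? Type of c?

a is bool; c is complex

bool, complex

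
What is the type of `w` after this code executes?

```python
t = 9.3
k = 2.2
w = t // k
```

float // float returns float (floor division preserves float type)

float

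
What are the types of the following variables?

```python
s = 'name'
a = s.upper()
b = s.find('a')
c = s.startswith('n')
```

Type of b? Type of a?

str.find() returns int; str.upper() returns str

int, str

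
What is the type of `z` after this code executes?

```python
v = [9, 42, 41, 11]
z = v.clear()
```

list.clear() returns None

NoneType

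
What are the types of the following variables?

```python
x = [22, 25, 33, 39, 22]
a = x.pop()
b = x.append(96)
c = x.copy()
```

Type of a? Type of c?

list.pop() returns the element (int); list.copy() returns list

int, list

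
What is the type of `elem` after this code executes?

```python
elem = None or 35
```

'or' with None returns the other value (35, int)

int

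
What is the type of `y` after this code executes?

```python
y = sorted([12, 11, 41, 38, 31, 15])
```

sorted() always returns list

list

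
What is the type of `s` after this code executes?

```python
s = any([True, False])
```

any() returns bool

bool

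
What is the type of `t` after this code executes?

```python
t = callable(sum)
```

callable() returns bool

bool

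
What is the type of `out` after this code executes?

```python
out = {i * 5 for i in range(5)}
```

A set comprehension {expr for x in iterable} produces a set

set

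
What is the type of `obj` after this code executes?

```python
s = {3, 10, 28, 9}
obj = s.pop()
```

Popping from a set of ints returns int

int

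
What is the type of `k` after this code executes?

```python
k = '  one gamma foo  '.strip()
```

str.strip() returns str

str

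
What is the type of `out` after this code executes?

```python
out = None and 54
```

'and' returns first falsy value (None)

NoneType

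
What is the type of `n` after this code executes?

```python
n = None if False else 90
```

Ternary: condition is False, else branch (90) taken → int

int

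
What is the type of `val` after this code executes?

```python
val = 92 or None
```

'or' returns first truthy value (92, int)

int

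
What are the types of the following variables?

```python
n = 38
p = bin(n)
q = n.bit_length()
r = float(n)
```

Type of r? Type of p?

float() returns float; bin() returns str

float, str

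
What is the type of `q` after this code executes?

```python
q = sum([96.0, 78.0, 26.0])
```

sum() of floats returns float

float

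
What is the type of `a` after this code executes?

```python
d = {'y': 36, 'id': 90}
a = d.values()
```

.values() returns a dict_values view object

dict_values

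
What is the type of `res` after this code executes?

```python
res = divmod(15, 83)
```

divmod() returns a tuple (quotient, remainder)

tuple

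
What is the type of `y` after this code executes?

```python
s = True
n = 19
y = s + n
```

bool + int returns int (True is 1, so 1 + 19 = 20)

int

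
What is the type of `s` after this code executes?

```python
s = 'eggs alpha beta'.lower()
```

str.lower() returns str

str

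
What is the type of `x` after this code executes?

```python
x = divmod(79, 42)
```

divmod() returns a tuple (quotient, remainder)

tuple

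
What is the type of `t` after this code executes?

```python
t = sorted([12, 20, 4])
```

sorted() always returns list

list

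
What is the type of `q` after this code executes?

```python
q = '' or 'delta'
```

'or' returns first truthy value ('delta', which is str)

str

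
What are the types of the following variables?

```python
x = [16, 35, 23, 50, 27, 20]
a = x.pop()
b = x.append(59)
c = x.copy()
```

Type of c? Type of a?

list.copy() returns list; list.pop() returns the element (int)

list, int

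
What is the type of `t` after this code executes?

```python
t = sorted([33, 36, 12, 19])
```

sorted() always returns list

list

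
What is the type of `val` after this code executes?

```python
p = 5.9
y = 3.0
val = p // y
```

float // float returns float (floor division preserves float type)

float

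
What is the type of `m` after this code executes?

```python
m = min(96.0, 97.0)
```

min() of floats returns float

float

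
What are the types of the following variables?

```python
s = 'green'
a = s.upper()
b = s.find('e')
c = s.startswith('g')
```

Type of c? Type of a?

str.startswith() returns bool; str.upper() returns str

bool, str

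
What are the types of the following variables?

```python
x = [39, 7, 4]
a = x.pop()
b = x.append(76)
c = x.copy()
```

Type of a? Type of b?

list.pop() returns the element (int); list.append() returns None

int, NoneType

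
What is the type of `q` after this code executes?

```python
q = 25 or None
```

'or' returns first truthy value (25, int)

int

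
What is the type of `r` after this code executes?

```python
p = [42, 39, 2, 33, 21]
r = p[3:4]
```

Slicing a list always returns a list

list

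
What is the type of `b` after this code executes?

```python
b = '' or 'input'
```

'or' returns first truthy value ('input', which is str)

str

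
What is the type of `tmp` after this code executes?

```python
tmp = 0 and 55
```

'and' returns the first falsy value (0, which is int)

int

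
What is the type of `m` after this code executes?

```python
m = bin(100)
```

bin() returns str representation

str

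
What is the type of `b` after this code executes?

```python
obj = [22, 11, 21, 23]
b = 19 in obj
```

'in' operator returns bool

bool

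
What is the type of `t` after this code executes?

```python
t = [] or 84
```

'or' returns first truthy value (84, which is int)

int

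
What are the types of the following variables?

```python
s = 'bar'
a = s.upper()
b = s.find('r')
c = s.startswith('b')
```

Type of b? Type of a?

str.find() returns int; str.upper() returns str

int, str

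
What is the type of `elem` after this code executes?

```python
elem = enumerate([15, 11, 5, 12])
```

enumerate() returns an enumerate iterator object

enumerate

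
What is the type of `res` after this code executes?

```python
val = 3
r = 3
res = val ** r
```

int ** positive int returns int (3 ** 3 = 27)

int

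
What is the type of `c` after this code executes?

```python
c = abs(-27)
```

abs() of int returns int

int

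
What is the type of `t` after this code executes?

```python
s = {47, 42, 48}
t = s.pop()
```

Popping from a set of ints returns int

int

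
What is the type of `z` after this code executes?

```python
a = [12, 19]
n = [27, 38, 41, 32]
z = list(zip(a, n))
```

list(zip(...)) returns a list of tuples

list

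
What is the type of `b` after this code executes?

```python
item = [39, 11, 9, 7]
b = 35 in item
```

'in' operator returns bool

bool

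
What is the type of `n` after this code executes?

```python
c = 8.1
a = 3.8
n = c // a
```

float // float returns float (floor division preserves float type)

float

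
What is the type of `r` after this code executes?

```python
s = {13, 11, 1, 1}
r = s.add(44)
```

set.add() returns None (mutates in place)

NoneType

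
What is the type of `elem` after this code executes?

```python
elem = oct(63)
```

oct() returns str representation

str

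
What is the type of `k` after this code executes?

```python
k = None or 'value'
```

'or' with None returns the other value ('value', str)

str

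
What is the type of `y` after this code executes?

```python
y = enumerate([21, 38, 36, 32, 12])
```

enumerate() returns an enumerate iterator object

enumerate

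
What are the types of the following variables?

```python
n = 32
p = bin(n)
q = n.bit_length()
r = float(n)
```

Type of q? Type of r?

int.bit_length() returns int; float() returns float

int, float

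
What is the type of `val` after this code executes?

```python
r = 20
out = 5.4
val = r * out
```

int * float returns float (20 * 5.4 = 108.0)

float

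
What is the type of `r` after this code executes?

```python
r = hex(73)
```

hex() returns str representation

str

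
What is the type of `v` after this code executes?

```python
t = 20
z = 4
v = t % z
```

int % int returns int (20 % 4 = 0)

int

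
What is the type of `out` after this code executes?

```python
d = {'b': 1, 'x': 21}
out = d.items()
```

dict.items() returns a dict_items view

dict_items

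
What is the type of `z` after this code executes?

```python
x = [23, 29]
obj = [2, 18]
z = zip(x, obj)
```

zip() returns a zip iterator object

zip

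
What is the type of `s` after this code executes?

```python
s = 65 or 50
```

'or' returns the first truthy value (65, which is int)

int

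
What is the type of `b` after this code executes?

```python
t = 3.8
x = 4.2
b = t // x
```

float // float returns float (floor division preserves float type)

float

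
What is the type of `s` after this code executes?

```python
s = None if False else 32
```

Ternary: condition is False, else branch (32) taken → int

int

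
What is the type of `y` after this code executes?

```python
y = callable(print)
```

callable() returns bool

bool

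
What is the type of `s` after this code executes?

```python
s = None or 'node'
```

'or' with None returns the other value ('node', str)

str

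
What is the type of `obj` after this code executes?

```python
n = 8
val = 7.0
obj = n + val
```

int + float returns float (8 + 7.0 = 15.0)

float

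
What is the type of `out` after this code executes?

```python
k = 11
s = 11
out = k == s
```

Equality comparison returns bool

bool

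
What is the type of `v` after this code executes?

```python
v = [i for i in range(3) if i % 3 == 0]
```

A list comprehension [...] produces a list

list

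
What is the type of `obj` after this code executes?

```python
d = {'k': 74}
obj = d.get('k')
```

dict.get() returns the value (int) when key is found

int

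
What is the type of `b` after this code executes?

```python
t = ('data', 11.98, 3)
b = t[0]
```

Index 0 of tuple is 'data' which is str

str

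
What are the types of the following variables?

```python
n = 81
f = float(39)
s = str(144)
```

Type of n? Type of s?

n is int; s is str

int, str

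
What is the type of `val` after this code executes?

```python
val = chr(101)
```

chr() returns str (single character)

str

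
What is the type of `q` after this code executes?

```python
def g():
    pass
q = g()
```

A function with no return statement returns None

NoneType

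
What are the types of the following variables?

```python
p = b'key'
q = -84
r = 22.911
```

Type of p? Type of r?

p is bytes; r is float

bytes, float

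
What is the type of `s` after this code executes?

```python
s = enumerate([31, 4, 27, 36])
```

enumerate() returns an enumerate iterator object

enumerate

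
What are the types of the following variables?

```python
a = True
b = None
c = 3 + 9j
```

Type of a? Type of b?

a is bool; b is NoneType

bool, NoneType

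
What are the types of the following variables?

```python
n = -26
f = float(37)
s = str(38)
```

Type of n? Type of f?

n is int; f is float

int, float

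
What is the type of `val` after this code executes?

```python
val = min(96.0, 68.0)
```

min() of floats returns float

float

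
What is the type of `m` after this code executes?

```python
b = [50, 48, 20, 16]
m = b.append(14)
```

list.append() returns None (mutates in place)

NoneType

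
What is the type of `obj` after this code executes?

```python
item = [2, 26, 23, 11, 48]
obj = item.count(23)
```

list.count() returns int

int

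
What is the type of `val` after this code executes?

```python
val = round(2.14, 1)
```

round() with ndigits arg returns float

float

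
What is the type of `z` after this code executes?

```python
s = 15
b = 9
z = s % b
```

int % int returns int (15 % 9 = 6)

int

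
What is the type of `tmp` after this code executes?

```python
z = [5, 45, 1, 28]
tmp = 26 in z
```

'in' operator returns bool

bool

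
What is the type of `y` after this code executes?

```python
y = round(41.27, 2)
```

round() with ndigits arg returns float

float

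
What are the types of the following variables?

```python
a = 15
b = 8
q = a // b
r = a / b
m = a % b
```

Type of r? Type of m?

int / int returns float; int % int returns int

float, int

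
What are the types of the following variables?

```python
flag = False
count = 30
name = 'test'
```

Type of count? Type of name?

count is int; name is str

int, str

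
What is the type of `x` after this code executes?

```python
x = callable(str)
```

callable() returns bool

bool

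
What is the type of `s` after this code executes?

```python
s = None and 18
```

'and' returns first falsy value (None)

NoneType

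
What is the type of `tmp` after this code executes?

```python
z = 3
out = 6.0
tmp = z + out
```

int + float returns float (3 + 6.0 = 9.0)

float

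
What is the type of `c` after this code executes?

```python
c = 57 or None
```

'or' returns first truthy value (57, int)

int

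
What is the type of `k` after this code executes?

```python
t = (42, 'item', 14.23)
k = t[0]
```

Index 0 of tuple is 42 which is int

int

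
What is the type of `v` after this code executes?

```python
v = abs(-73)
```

abs() of int returns int

int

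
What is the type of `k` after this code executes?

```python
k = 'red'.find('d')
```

str.find() returns int (index, or -1)

int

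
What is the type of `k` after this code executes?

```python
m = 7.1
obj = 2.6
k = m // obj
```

float // float returns float (floor division preserves float type)

float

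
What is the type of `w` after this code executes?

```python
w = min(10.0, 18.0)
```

min() of floats returns float

float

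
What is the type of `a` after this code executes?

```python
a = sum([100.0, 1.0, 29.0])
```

sum() of floats returns float

float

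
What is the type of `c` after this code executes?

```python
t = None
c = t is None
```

'is' comparison returns bool

bool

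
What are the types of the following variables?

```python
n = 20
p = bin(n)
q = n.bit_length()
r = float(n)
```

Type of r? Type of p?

float() returns float; bin() returns str

float, str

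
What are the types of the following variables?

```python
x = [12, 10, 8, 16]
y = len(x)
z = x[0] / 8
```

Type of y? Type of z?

len() returns int; int / int returns float

int, float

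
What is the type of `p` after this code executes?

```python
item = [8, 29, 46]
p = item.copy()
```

list.copy() returns list

list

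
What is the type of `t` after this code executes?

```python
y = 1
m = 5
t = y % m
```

int % int returns int (1 % 5 = 1)

int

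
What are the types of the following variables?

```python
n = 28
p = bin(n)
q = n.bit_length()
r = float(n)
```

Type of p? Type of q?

bin() returns str; int.bit_length() returns int

str, int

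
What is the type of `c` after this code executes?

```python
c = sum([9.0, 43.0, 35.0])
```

sum() of floats returns float

float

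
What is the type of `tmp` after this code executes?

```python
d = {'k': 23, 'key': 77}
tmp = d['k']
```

Accessing dict[str, int] with key 'k' returns int value 23

int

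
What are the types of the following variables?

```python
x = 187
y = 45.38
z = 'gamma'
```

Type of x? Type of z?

x is int; z is str

int, str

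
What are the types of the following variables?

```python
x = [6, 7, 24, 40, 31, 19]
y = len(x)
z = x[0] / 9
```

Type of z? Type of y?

int / int returns float; len() returns int

float, int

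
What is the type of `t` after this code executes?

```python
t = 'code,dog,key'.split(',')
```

str.split() returns list

list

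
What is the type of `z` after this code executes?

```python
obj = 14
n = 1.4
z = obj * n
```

int * float returns float (14 * 1.4 = 19.6)

float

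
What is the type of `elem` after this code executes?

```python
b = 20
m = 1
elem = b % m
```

int % int returns int (20 % 1 = 0)

int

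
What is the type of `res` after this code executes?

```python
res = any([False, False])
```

any() returns bool

bool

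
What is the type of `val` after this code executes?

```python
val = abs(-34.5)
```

abs() of float returns float

float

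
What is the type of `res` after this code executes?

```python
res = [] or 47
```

'or' returns first truthy value (47, which is int)

int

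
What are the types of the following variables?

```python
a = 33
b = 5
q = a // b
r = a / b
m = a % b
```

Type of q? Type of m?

int // int returns int; int % int returns int

int, int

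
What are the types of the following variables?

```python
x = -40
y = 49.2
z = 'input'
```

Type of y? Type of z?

y is float; z is str

float, str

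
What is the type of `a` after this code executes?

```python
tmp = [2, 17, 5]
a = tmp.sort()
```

list.sort() returns None (sorts in place)

NoneType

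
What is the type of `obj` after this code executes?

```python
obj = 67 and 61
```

'and' returns the last value when all truthy (61, which is int)

int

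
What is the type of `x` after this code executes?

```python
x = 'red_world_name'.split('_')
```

str.split() returns list

list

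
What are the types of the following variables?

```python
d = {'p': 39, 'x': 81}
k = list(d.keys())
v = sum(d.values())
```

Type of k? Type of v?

list(...) returns list; sum of int values returns int

list, int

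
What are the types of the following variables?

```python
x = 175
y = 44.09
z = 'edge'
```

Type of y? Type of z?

y is float; z is str

float, str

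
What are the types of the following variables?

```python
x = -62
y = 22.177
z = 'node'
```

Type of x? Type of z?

x is int; z is str

int, str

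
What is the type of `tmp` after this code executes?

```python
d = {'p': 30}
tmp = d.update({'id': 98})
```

dict.update() returns None

NoneType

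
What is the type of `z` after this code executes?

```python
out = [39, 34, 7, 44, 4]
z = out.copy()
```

list.copy() returns list

list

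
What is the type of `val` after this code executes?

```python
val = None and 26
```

'and' returns first falsy value (None)

NoneType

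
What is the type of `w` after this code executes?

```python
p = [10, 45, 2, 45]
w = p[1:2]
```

Slicing a list always returns a list

list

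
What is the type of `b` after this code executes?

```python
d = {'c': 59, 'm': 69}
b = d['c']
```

Accessing dict[str, int] with key 'c' returns int value 59

int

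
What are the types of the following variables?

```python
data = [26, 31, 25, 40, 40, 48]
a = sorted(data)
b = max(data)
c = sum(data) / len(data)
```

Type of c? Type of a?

int / int returns float; sorted() returns list

float, list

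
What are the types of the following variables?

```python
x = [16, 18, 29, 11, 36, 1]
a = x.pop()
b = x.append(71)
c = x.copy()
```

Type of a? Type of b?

list.pop() returns the element (int); list.append() returns None

int, NoneType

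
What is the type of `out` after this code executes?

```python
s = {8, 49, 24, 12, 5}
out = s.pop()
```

Popping from a set of ints returns int

int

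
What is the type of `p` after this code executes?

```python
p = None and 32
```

'and' returns first falsy value (None)

NoneType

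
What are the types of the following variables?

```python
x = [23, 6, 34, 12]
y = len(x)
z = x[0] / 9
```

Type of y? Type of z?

len() returns int; int / int returns float

int, float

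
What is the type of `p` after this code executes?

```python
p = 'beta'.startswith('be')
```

str.startswith() returns bool

bool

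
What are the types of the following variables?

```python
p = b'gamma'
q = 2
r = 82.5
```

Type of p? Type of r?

p is bytes; r is float

bytes, float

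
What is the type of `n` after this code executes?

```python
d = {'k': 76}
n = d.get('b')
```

dict.get() returns None when key 'b' is not found and no default given

NoneType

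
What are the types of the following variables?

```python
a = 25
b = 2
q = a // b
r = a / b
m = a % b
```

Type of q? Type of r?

int // int returns int; int / int returns float

int, float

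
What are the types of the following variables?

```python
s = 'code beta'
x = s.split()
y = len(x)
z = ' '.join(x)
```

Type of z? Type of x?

str.join() returns str; str.split() returns list

str, list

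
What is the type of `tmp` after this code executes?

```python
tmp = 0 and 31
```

'and' returns the first falsy value (0, which is int)

int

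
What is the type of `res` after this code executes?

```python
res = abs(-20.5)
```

abs() of float returns float

float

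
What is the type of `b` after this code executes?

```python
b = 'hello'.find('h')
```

str.find() returns int (index, or -1)

int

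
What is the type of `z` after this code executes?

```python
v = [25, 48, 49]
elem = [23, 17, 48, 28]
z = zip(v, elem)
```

zip() returns a zip iterator object

zip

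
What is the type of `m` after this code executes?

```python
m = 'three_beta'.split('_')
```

str.split() returns list

list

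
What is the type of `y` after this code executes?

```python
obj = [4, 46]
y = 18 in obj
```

'in' operator returns bool

bool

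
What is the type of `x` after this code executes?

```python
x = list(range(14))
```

list(range(...)) returns list

list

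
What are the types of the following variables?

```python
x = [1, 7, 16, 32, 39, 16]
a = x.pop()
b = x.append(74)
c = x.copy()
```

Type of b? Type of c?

list.append() returns None; list.copy() returns list

NoneType, list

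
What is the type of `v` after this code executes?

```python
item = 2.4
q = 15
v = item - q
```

float - int returns float (2.4 - 15 = -12.6)

float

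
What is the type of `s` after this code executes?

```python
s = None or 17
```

'or' with None returns the other value (17, int)

int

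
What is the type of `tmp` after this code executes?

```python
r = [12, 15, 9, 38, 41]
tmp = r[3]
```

Indexing a list of ints returns int (r[3] = 38)

int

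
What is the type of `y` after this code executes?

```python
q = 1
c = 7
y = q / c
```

int / int always returns float in Python 3 (1 / 7 = 0.142857)

float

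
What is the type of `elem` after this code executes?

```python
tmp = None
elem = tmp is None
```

'is' comparison returns bool

bool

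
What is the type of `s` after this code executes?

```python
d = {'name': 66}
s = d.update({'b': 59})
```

dict.update() returns None

NoneType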